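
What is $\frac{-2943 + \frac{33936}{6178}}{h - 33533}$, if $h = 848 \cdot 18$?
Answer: $\frac{9073959}{56432941} \approx 0.16079$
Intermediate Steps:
$h = 15264$
$\frac{-2943 + \frac{33936}{6178}}{h - 33533} = \frac{-2943 + \frac{33936}{6178}}{15264 - 33533} = \frac{-2943 + 33936 \cdot \frac{1}{6178}}{-18269} = \left(-2943 + \frac{16968}{3089}\right) \left(- \frac{1}{18269}\right) = \left(- \frac{9073959}{3089}\right) \left(- \frac{1}{18269}\right) = \frac{9073959}{56432941}$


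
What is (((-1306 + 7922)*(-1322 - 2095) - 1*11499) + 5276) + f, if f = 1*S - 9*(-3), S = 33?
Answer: -22613035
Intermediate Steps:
f = 60 (f = 1*33 - 9*(-3) = 33 + 27 = 60)
(((-1306 + 7922)*(-1322 - 2095) - 1*11499) + 5276) + f = (((-1306 + 7922)*(-1322 - 2095) - 1*11499) + 5276) + 60 = ((6616*(-3417) - 11499) + 5276) + 60 = ((-22606872 - 11499) + 5276) + 60 = (-22618371 + 5276) + 60 = -22613095 + 60 = -22613035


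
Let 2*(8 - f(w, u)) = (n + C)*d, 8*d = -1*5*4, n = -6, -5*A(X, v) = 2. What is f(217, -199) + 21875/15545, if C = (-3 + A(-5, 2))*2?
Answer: -20497/3109 ≈ -6.5928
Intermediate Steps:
A(X, v) = -⅖ (A(X, v) = -⅕*2 = -⅖)
d = -5/2 (d = (-1*5*4)/8 = (-5*4)/8 = (⅛)*(-20) = -5/2 ≈ -2.5000)
C = -34/5 (C = (-3 - ⅖)*2 = -17/5*2 = -34/5 ≈ -6.8000)
f(w, u) = -8 (f(w, u) = 8 - (-6 - 34/5)*(-5)/(2*2) = 8 - (-32)*(-5)/(5*2) = 8 - ½*32 = 8 - 16 = -8)
f(217, -199) + 21875/15545 = -8 + 21875/15545 = -8 + 21875*(1/15545) = -8 + 4375/3109 = -20497/3109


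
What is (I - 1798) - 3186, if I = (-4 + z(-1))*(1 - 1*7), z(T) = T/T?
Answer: -4966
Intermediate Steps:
z(T) = 1
I = 18 (I = (-4 + 1)*(1 - 1*7) = -3*(1 - 7) = -3*(-6) = 18)
(I - 1798) - 3186 = (18 - 1798) - 3186 = -1780 - 3186 = -4966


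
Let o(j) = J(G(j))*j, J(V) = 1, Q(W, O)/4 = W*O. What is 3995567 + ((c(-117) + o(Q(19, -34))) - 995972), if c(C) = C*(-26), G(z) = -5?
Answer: 3000053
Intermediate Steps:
Q(W, O) = 4*O*W (Q(W, O) = 4*(W*O) = 4*(O*W) = 4*O*W)
c(C) = -26*C
o(j) = j (o(j) = 1*j = j)
3995567 + ((c(-117) + o(Q(19, -34))) - 995972) = 3995567 + ((-26*(-117) + 4*(-34)*19) - 995972) = 3995567 + ((3042 - 2584) - 995972) = 3995567 + (458 - 995972) = 3995567 - 995514 = 3000053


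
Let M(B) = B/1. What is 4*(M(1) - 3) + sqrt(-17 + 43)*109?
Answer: -8 + 109*sqrt(26) ≈ 547.79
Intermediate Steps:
M(B) = B (M(B) = B*1 = B)
4*(M(1) - 3) + sqrt(-17 + 43)*109 = 4*(1 - 3) + sqrt(-17 + 43)*109 = 4*(-2) + sqrt(26)*109 = -8 + 109*sqrt(26)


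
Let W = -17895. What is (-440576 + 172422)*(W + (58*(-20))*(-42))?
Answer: -8265847050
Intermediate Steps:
(-440576 + 172422)*(W + (58*(-20))*(-42)) = (-440576 + 172422)*(-17895 + (58*(-20))*(-42)) = -268154*(-17895 - 1160*(-42)) = -268154*(-17895 + 48720) = -268154*30825 = -8265847050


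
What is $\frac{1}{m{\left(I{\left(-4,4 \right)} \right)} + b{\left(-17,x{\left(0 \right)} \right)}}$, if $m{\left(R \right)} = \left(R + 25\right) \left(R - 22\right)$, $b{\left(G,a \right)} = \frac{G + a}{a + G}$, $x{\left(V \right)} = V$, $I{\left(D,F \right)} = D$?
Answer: $- \frac{1}{545} \approx -0.0018349$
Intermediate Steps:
$b{\left(G,a \right)} = 1$ ($b{\left(G,a \right)} = \frac{G + a}{G + a} = 1$)
$m{\left(R \right)} = \left(-22 + R\right) \left(25 + R\right)$ ($m{\left(R \right)} = \left(25 + R\right) \left(-22 + R\right) = \left(-22 + R\right) \left(25 + R\right)$)
$\frac{1}{m{\left(I{\left(-4,4 \right)} \right)} + b{\left(-17,x{\left(0 \right)} \right)}} = \frac{1}{\left(-550 + \left(-4\right)^{2} + 3 \left(-4\right)\right) + 1} = \frac{1}{\left(-550 + 16 - 12\right) + 1} = \frac{1}{-546 + 1} = \frac{1}{-545} = - \frac{1}{545}$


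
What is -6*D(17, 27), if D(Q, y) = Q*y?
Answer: -2754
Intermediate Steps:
-6*D(17, 27) = -102*27 = -6*459 = -2754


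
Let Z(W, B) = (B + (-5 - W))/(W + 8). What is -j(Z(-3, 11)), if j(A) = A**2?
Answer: -81/25 ≈ -3.2400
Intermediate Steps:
Z(W, B) = (-5 + B - W)/(8 + W)
-j(Z(-3, 11)) = -((-5 + 11 - 1*(-3))/(8 - 3))**2 = -((-5 + 11 + 3)/5)**2 = -((1/5)*9)**2 = -(9/5)**2 = -1*81/25 = -81/25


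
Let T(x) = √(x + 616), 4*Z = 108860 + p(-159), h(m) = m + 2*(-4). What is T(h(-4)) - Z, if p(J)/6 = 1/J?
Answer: -2884789/106 + 2*√151 ≈ -27190.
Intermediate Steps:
p(J) = 6/J
h(m) = -8 + m (h(m) = m - 8 = -8 + m)
Z = 2884789/106 (Z = (108860 + 6/(-159))/4 = (108860 + 6*(-1/159))/4 = (108860 - 2/53)/4 = (¼)*(5769578/53) = 2884789/106 ≈ 27215.)
T(x) = √(616 + x)
T(h(-4)) - Z = √(616 + (-8 - 4)) - 1*2884789/106 = √(616 - 12) - 2884789/106 = √604 - 2884789/106 = 2*√151 - 2884789/106 = -2884789/106 + 2*√151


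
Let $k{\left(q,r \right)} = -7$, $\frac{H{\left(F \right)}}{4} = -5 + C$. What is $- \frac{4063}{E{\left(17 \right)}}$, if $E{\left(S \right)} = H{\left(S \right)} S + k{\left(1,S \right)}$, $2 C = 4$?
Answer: $\frac{4063}{211} \approx 19.256$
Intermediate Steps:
$C = 2$ ($C = \frac{1}{2} \cdot 4 = 2$)
$H{\left(F \right)} = -12$ ($H{\left(F \right)} = 4 \left(-5 + 2\right) = 4 \left(-3\right) = -12$)
$E{\left(S \right)} = -7 - 12 S$ ($E{\left(S \right)} = - 12 S - 7 = -7 - 12 S$)
$- \frac{4063}{E{\left(17 \right)}} = - \frac{4063}{-7 - 204} = - \frac{4063}{-211} = \left(-4063\right) \left(- \frac{1}{211}\right) = \frac{4063}{211}$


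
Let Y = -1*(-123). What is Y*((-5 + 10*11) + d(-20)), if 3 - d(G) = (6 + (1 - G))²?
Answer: -76383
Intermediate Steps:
d(G) = 3 - (7 - G)² (d(G) = 3 - (6 + (1 - G))² = 3 - (7 - G)²)
Y = 123
Y*((-5 + 10*11) + d(-20)) = 123*((-5 + 10*11) + (3 - (-7 - 20)²)) = 123*((-5 + 110) + (3 - 1*(-27)²)) = 123*(105 + (3 - 1*729)) = 123*(105 + (3 - 729)) = 123*(105 - 726) = 123*(-621) = -76383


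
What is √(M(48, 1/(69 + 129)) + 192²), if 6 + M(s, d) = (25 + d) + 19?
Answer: √160745134/66 ≈ 192.10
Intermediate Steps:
M(s, d) = 38 + d (M(s, d) = -6 + ((25 + d) + 19) = -6 + (44 + d) = 38 + d)
√(M(48, 1/(69 + 129)) + 192²) = √((38 + 1/(69 + 129)) + 192²) = √((38 + 1/198) + 36864) = √(7525/198 + 36864) = √(7306597/198) = √160745134/66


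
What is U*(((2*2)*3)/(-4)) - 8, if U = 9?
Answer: -35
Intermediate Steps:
U*(((2*2)*3)/(-4)) - 8 = 9*(((2*2)*3)/(-4)) - 8 = 9*((4*3)*(-¼)) - 8 = 9*(12*(-¼)) - 8 = 9*(-3) - 8 = -27 - 8 = -35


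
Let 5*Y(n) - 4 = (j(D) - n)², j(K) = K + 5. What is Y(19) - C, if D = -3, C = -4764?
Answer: 24113/5 ≈ 4822.6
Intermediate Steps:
j(K) = 5 + K
Y(n) = ⅘ + (2 - n)²/5 (Y(n) = ⅘ + ((5 - 3) - n)²/5 = ⅘ + (2 - n)²/5)
Y(19) - C = (⅘ + (-2 + 19)²/5) - 1*(-4764) = (⅘ + (⅕)*17²) + 4764 = (⅘ + (⅕)*289) + 4764 = (⅘ + 289/5) + 4764 = 293/5 + 4764 = 24113/5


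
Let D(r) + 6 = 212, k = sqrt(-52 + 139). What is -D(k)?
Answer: -206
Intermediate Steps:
k = sqrt(87) ≈ 9.3274
D(r) = 206 (D(r) = -6 + 212 = 206)
-D(k) = -1*206 = -206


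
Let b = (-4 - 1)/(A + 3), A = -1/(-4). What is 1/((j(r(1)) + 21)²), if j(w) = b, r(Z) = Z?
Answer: 169/64009 ≈ 0.0026403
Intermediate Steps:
A = ¼ (A = -1*(-¼) = ¼ ≈ 0.25000)
b = -20/13 (b = (-4 - 1)/(¼ + 3) = -5/13/4 = -5*4/13 = -20/13 ≈ -1.5385)
j(w) = -20/13
1/((j(r(1)) + 21)²) = 1/((-20/13 + 21)²) = 1/((253/13)²) = 1/(64009/169) = 169/64009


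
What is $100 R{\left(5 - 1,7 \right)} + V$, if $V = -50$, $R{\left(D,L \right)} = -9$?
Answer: $-950$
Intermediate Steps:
$100 R{\left(5 - 1,7 \right)} + V = 100 \left(-9\right) - 50 = -900 - 50 = -950$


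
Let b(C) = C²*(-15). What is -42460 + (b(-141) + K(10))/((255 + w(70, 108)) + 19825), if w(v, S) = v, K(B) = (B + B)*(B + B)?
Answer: -171173363/4030 ≈ -42475.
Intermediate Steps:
K(B) = 4*B² (K(B) = (2*B)*(2*B) = 4*B²)
b(C) = -15*C²
-42460 + (b(-141) + K(10))/((255 + w(70, 108)) + 19825) = -42460 + (-15*(-141)² + 4*10²)/((255 + 70) + 19825) = -42460 + (-15*19881 + 4*100)/(325 + 19825) = -42460 + (-298215 + 400)/20150 = -42460 - 297815*1/20150 = -42460 - 59563/4030 = -171173363/4030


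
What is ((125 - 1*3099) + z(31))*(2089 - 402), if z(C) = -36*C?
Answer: -6899830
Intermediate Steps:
((125 - 1*3099) + z(31))*(2089 - 402) = ((125 - 1*3099) - 36*31)*(2089 - 402) = ((125 - 3099) - 1116)*1687 = (-2974 - 1116)*1687 = -4090*1687 = -6899830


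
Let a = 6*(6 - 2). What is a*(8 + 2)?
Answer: 240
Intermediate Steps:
a = 24 (a = 6*4 = 24)
a*(8 + 2) = 24*(8 + 2) = 24*10 = 240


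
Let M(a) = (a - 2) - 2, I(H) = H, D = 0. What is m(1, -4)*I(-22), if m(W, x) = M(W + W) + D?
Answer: 44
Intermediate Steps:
M(a) = -4 + a (M(a) = (-2 + a) - 2 = -4 + a)
m(W, x) = -4 + 2*W (m(W, x) = (-4 + (W + W)) + 0 = (-4 + 2*W) + 0 = -4 + 2*W)
m(1, -4)*I(-22) = (-4 + 2*1)*(-22) = (-4 + 2)*(-22) = -2*(-22) = 44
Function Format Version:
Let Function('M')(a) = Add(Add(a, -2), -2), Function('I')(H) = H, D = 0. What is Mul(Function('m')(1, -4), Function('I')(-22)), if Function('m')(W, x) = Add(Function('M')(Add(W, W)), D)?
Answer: 44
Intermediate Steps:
Function('M')(a) = Add(-4, a) (Function('M')(a) = Add(Add(-2, a), -2) = Add(-4, a))
Function('m')(W, x) = Add(-4, Mul(2, W)) (Function('m')(W, x) = Add(Add(-4, Add(W, W)), 0) = Add(Add(-4, Mul(2, W)), 0) = Add(-4, Mul(2, W)))
Mul(Function('m')(1, -4), Function('I')(-22)) = Mul(Add(-4, Mul(2, 1)), -22) = Mul(Add(-4, 2), -22) = Mul(-2, -22) = 44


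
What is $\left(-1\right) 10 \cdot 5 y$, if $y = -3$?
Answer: $150$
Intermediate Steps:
$\left(-1\right) 10 \cdot 5 y = \left(-1\right) 10 \cdot 5 \left(-3\right) = \left(-10\right) 5 \left(-3\right) = \left(-50\right) \left(-3\right) = 150$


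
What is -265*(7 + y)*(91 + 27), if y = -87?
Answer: 2501600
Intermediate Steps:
-265*(7 + y)*(91 + 27) = -265*(7 - 87)*(91 + 27) = -(-21200)*118 = -265*(-9440) = 2501600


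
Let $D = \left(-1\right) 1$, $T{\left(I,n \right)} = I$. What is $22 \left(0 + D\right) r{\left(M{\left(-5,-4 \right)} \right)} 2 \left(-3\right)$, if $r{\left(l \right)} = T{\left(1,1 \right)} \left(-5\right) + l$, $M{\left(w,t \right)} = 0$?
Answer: $-660$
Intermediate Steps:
$D = -1$
$r{\left(l \right)} = -5 + l$ ($r{\left(l \right)} = 1 \left(-5\right) + l = -5 + l$)
$22 \left(0 + D\right) r{\left(M{\left(-5,-4 \right)} \right)} 2 \left(-3\right) = 22 \left(0 - 1\right) \left(-5 + 0\right) 2 \left(-3\right) = 22 \left(\left(-1\right) \left(-5\right)\right) \left(-6\right) = 22 \cdot 5 \left(-6\right) = 110 \left(-6\right) = -660$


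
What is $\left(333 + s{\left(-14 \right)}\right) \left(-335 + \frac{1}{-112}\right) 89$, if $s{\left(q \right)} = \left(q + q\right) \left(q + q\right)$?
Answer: $- \frac{3730075173}{112} \approx -3.3304 \cdot 10^{7}$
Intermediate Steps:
$s{\left(q \right)} = 4 q^{2}$ ($s{\left(q \right)} = 2 q 2 q = 4 q^{2}$)
$\left(333 + s{\left(-14 \right)}\right) \left(-335 + \frac{1}{-112}\right) 89 = \left(333 + 4 \left(-14\right)^{2}\right) \left(-335 + \frac{1}{-112}\right) 89 = \left(333 + 4 \cdot 196\right) \left(-335 - \frac{1}{112}\right) 89 = \left(333 + 784\right) \left(- \frac{37521}{112}\right) 89 = 1117 \left(- \frac{37521}{112}\right) 89 = \left(- \frac{41910957}{112}\right) 89 = - \frac{3730075173}{112}$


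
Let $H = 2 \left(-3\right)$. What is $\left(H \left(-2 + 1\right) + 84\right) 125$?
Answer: $11250$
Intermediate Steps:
$H = -6$
$\left(H \left(-2 + 1\right) + 84\right) 125 = \left(- 6 \left(-2 + 1\right) + 84\right) 125 = \left(\left(-6\right) \left(-1\right) + 84\right) 125 = \left(6 + 84\right) 125 = 90 \cdot 125 = 11250$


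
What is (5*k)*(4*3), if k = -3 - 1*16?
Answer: -1140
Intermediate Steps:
k = -19 (k = -3 - 16 = -19)
(5*k)*(4*3) = (5*(-19))*(4*3) = -95*12 = -1140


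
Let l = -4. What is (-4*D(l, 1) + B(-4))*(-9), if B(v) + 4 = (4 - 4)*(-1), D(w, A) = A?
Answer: 72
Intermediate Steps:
B(v) = -4 (B(v) = -4 + (4 - 4)*(-1) = -4 + 0*(-1) = -4 + 0 = -4)
(-4*D(l, 1) + B(-4))*(-9) = (-4*1 - 4)*(-9) = (-4 - 4)*(-9) = -8*(-9) = 72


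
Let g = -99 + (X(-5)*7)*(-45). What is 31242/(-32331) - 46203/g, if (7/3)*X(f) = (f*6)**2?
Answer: -256134085/436824141 ≈ -0.58636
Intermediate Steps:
X(f) = 108*f**2/7 (X(f) = 3*(f*6)**2/7 = 3*(6*f)**2/7 = 3*(36*f**2)/7 = 108*f**2/7)
g = -121599 (g = -99 + (((108/7)*(-5)**2)*7)*(-45) = -99 + (((108/7)*25)*7)*(-45) = -99 + ((2700/7)*7)*(-45) = -99 + 2700*(-45) = -99 - 121500 = -121599)
31242/(-32331) - 46203/g = 31242/(-32331) - 46203/(-121599) = 31242*(-1/32331) - 46203*(-1/121599) = -10414/10777 + 15401/40533 = -256134085/436824141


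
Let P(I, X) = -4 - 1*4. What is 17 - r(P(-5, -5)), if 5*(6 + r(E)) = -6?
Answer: 121/5 ≈ 24.200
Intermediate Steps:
P(I, X) = -8 (P(I, X) = -4 - 4 = -8)
r(E) = -36/5 (r(E) = -6 + (1/5)*(-6) = -6 - 6/5 = -36/5)
17 - r(P(-5, -5)) = 17 - 1*(-36/5) = 17 + 36/5 = 121/5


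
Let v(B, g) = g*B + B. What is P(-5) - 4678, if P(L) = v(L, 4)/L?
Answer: -4673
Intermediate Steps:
v(B, g) = B + B*g (v(B, g) = B*g + B = B + B*g)
P(L) = 5 (P(L) = (L*(1 + 4))/L = (L*5)/L = (5*L)/L = 5)
P(-5) - 4678 = 5 - 4678 = -4673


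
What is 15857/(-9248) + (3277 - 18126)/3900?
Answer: -49791463/9016800 ≈ -5.5221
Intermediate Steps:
15857/(-9248) + (3277 - 18126)/3900 = 15857*(-1/9248) - 14849*1/3900 = -15857/9248 - 14849/3900 = -49791463/9016800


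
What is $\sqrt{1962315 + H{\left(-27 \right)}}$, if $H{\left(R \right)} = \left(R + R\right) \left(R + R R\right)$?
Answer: $3 \sqrt{213823} \approx 1387.2$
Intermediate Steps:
$H{\left(R \right)} = 2 R \left(R + R^{2}\right)$
$\sqrt{1962315 + H{\left(-27 \right)}} = \sqrt{1962315 + 2 \left(-27\right)^{2} \left(1 - 27\right)} = \sqrt{1962315 + 2 \cdot 729 \left(-26\right)} = \sqrt{1962315 - 37908} = \sqrt{1924407} = 3 \sqrt{213823}$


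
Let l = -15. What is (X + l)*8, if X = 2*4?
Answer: -56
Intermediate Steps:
X = 8
(X + l)*8 = (8 - 15)*8 = -7*8 = -56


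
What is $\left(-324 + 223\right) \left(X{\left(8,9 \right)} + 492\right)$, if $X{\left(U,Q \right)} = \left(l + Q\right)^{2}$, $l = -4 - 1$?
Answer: $-51308$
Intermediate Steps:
$l = -5$
$X{\left(U,Q \right)} = \left(-5 + Q\right)^{2}$
$\left(-324 + 223\right) \left(X{\left(8,9 \right)} + 492\right) = \left(-324 + 223\right) \left(\left(-5 + 9\right)^{2} + 492\right) = - 101 \left(4^{2} + 492\right) = - 101 \left(16 + 492\right) = \left(-101\right) 508 = -51308$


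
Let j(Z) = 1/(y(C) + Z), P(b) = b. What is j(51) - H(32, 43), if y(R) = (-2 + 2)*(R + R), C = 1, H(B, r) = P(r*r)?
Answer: -94298/51 ≈ -1849.0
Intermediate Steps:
H(B, r) = r² (H(B, r) = r*r = r²)
y(R) = 0 (y(R) = 0*(2*R) = 0)
j(Z) = 1/Z (j(Z) = 1/(0 + Z) = 1/Z)
j(51) - H(32, 43) = 1/51 - 1*43² = 1/51 - 1*1849 = 1/51 - 1849 = -94298/51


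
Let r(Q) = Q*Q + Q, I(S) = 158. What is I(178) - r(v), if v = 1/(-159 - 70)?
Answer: 8285906/52441 ≈ 158.00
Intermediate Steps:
v = -1/229 (v = 1/(-229) = -1/229 ≈ -0.0043668)
r(Q) = Q + Q² (r(Q) = Q² + Q = Q + Q²)
I(178) - r(v) = 158 - (-1)*(1 - 1/229)/229 = 158 - (-1)*228/(229*229) = 158 - 1*(-228/52441) = 158 + 228/52441 = 8285906/52441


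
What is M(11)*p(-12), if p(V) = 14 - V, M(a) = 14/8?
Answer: 91/2 ≈ 45.500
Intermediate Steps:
M(a) = 7/4 (M(a) = 14*(1/8) = 7/4)
M(11)*p(-12) = 7*(14 - 1*(-12))/4 = 7*(14 + 12)/4 = (7/4)*26 = 91/2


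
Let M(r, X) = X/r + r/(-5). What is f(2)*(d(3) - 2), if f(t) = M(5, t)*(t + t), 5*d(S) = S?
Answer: 84/25 ≈ 3.3600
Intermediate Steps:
M(r, X) = -r/5 + X/r (M(r, X) = X/r + r*(-⅕) = X/r - r/5 = -r/5 + X/r)
d(S) = S/5
f(t) = 2*t*(-1 + t/5) (f(t) = (-⅕*5 + t/5)*(t + t) = (-1 + t*(⅕))*(2*t) = (-1 + t/5)*(2*t) = 2*t*(-1 + t/5))
f(2)*(d(3) - 2) = ((⅖)*2*(-5 + 2))*((⅕)*3 - 2) = ((⅖)*2*(-3))*(⅗ - 2) = -12/5*(-7/5) = 84/25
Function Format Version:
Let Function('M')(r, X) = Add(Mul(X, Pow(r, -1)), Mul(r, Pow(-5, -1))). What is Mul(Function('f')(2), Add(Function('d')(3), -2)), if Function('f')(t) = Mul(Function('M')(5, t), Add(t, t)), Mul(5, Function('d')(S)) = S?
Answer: Rational(84, 25) ≈ 3.3600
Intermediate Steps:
Function('M')(r, X) = Add(Mul(Rational(-1, 5), r), Mul(X, Pow(r, -1))) (Function('M')(r, X) = Add(Mul(X, Pow(r, -1)), Mul(r, Rational(-1, 5))) = Add(Mul(X, Pow(r, -1)), Mul(Rational(-1, 5), r)) = Add(Mul(Rational(-1, 5), r), Mul(X, Pow(r, -1))))
Function('d')(S) = Mul(Rational(1, 5), S)
Function('f')(t) = Mul(2, t, Add(-1, Mul(Rational(1, 5), t))) (Function('f')(t) = Mul(Add(Mul(Rational(-1, 5), 5), Mul(t, Pow(5, -1))), Add(t, t)) = Mul(Add(-1, Mul(t, Rational(1, 5))), Mul(2, t)) = Mul(Add(-1, Mul(Rational(1, 5), t)), Mul(2, t)) = Mul(2, t, Add(-1, Mul(Rational(1, 5), t))))
Mul(Function('f')(2), Add(Function('d')(3), -2)) = Mul(Mul(Rational(2, 5), 2, Add(-5, 2)), Add(Mul(Rational(1, 5), 3), -2)) = Mul(Mul(Rational(2, 5), 2, -3), Add(Rational(3, 5), -2)) = Mul(Rational(-12, 5), Rational(-7, 5)) = Rational(84, 25)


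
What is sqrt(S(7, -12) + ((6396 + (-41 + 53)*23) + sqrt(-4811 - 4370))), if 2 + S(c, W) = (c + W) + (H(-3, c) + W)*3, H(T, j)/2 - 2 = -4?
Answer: sqrt(6617 + I*sqrt(9181)) ≈ 81.347 + 0.5889*I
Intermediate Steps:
H(T, j) = -4 (H(T, j) = 4 + 2*(-4) = 4 - 8 = -4)
S(c, W) = -14 + c + 4*W (S(c, W) = -2 + ((c + W) + (-4 + W)*3) = -2 + ((W + c) + (-12 + 3*W)) = -2 + (-12 + c + 4*W) = -14 + c + 4*W)
sqrt(S(7, -12) + ((6396 + (-41 + 53)*23) + sqrt(-4811 - 4370))) = sqrt((-14 + 7 + 4*(-12)) + ((6396 + (-41 + 53)*23) + sqrt(-4811 - 4370))) = sqrt((-14 + 7 - 48) + ((6396 + 12*23) + sqrt(-9181))) = sqrt(-55 + ((6396 + 276) + I*sqrt(9181))) = sqrt(-55 + (6672 + I*sqrt(9181))) = sqrt(6617 + I*sqrt(9181))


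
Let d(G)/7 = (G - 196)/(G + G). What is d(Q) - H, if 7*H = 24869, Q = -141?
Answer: -6996545/1974 ≈ -3544.3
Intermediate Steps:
H = 24869/7 (H = (⅐)*24869 = 24869/7 ≈ 3552.7)
d(G) = 7*(-196 + G)/(2*G) (d(G) = 7*((G - 196)/(G + G)) = 7*((-196 + G)/((2*G))) = 7*((-196 + G)*(1/(2*G))) = 7*((-196 + G)/(2*G)) = 7*(-196 + G)/(2*G))
d(Q) - H = (7/2 - 686/(-141)) - 1*24869/7 = (7/2 - 686*(-1/141)) - 24869/7 = (7/2 + 686/141) - 24869/7 = 2359/282 - 24869/7 = -6996545/1974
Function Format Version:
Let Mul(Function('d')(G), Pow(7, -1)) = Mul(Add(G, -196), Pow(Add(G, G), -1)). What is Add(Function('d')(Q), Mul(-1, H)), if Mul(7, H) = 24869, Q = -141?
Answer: Rational(-6996545, 1974) ≈ -3544.3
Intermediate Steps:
H = Rational(24869, 7) (H = Mul(Rational(1, 7), 24869) = Rational(24869, 7) ≈ 3552.7)
Function('d')(G) = Mul(Rational(7, 2), Pow(G, -1), Add(-196, G)) (Function('d')(G) = Mul(7, Mul(Add(G, -196), Pow(Add(G, G), -1))) = Mul(7, Mul(Add(-196, G), Pow(Mul(2, G), -1))) = Mul(7, Mul(Add(-196, G), Mul(Rational(1, 2), Pow(G, -1)))) = Mul(7, Mul(Rational(1, 2), Pow(G, -1), Add(-196, G))) = Mul(Rational(7, 2), Pow(G, -1), Add(-196, G)))
Add(Function('d')(Q), Mul(-1, H)) = Add(Add(Rational(7, 2), Mul(-686, Pow(-141, -1))), Mul(-1, Rational(24869, 7))) = Add(Add(Rational(7, 2), Mul(-686, Rational(-1, 141))), Rational(-24869, 7)) = Add(Add(Rational(7, 2), Rational(686, 141)), Rational(-24869, 7)) = Add(Rational(2359, 282), Rational(-24869, 7)) = Rational(-6996545, 1974)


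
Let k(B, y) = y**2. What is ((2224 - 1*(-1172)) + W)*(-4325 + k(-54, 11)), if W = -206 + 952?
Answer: -17412968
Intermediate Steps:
W = 746
((2224 - 1*(-1172)) + W)*(-4325 + k(-54, 11)) = ((2224 - 1*(-1172)) + 746)*(-4325 + 11**2) = ((2224 + 1172) + 746)*(-4325 + 121) = (3396 + 746)*(-4204) = 4142*(-4204) = -17412968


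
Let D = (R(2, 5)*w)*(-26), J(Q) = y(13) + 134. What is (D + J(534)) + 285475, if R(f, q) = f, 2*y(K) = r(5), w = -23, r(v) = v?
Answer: 573615/2 ≈ 2.8681e+5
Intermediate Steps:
y(K) = 5/2 (y(K) = (1/2)*5 = 5/2)
J(Q) = 273/2 (J(Q) = 5/2 + 134 = 273/2)
D = 1196 (D = (2*(-23))*(-26) = -46*(-26) = 1196)
(D + J(534)) + 285475 = (1196 + 273/2) + 285475 = 2665/2 + 285475 = 573615/2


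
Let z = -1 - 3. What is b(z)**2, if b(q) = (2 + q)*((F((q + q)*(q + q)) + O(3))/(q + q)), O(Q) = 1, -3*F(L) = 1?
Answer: 1/36 ≈ 0.027778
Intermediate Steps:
F(L) = -1/3 (F(L) = -1/3*1 = -1/3)
z = -4
b(q) = (2 + q)/(3*q) (b(q) = (2 + q)*((-1/3 + 1)/(q + q)) = (2 + q)*(2/(3*((2*q)))) = (2 + q)*(2*(1/(2*q))/3) = (2 + q)*(1/(3*q)) = (2 + q)/(3*q))
b(z)**2 = ((1/3)*(2 - 4)/(-4))**2 = ((1/3)*(-1/4)*(-2))**2 = (1/6)**2 = 1/36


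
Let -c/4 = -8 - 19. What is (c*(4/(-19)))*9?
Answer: -3888/19 ≈ -204.63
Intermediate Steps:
c = 108 (c = -4*(-8 - 19) = -4*(-27) = 108)
(c*(4/(-19)))*9 = (108*(4/(-19)))*9 = (108*(4*(-1/19)))*9 = (108*(-4/19))*9 = -432/19*9 = -3888/19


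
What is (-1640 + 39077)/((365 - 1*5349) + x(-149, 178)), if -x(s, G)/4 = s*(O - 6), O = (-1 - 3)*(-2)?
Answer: -12479/1264 ≈ -9.8726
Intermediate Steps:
O = 8 (O = -4*(-2) = 8)
x(s, G) = -8*s (x(s, G) = -4*s*(8 - 6) = -4*s*2 = -8*s)
(-1640 + 39077)/((365 - 1*5349) + x(-149, 178)) = (-1640 + 39077)/((365 - 1*5349) - 8*(-149)) = 37437/((365 - 5349) + 1192) = 37437/(-4984 + 1192) = 37437/(-3792) = 37437*(-1/3792) = -12479/1264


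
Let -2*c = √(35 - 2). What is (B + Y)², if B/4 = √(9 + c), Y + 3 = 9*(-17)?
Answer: 4*(78 - √2*√(18 - √33))² ≈ 21345.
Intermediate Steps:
c = -√33/2 (c = -√(35 - 2)/2 = -√33/2 ≈ -2.8723)
Y = -156 (Y = -3 + 9*(-17) = -3 - 153 = -156)
B = 4*√(9 - √33/2) ≈ 9.9017
(B + Y)² = (2*√(36 - 2*√33) - 156)² = (-156 + 2*√(36 - 2*√33))²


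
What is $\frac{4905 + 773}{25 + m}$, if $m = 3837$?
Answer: $\frac{2839}{1931} \approx 1.4702$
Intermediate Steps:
$\frac{4905 + 773}{25 + m} = \frac{4905 + 773}{25 + 3837} = \frac{5678}{3862} = 5678 \cdot \frac{1}{3862} = \frac{2839}{1931}$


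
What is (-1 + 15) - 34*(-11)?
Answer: 388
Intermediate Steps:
(-1 + 15) - 34*(-11) = 14 + 374 = 388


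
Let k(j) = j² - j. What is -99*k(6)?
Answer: -2970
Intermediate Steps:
-99*k(6) = -594*(-1 + 6) = -594*5 = -99*30 = -2970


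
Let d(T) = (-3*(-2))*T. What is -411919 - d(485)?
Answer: -414829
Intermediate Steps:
d(T) = 6*T
-411919 - d(485) = -411919 - 6*485 = -411919 - 1*2910 = -411919 - 2910 = -414829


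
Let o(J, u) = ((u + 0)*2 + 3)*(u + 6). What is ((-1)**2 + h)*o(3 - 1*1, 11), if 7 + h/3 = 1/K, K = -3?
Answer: -8925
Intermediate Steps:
o(J, u) = (3 + 2*u)*(6 + u) (o(J, u) = (u*2 + 3)*(6 + u) = (2*u + 3)*(6 + u) = (3 + 2*u)*(6 + u))
h = -22 (h = -21 + 3/(-3) = -21 + 3*(-1/3) = -21 - 1 = -22)
((-1)**2 + h)*o(3 - 1*1, 11) = ((-1)**2 - 22)*(18 + 2*11**2 + 15*11) = (1 - 22)*(18 + 2*121 + 165) = -21*(18 + 242 + 165) = -21*425 = -8925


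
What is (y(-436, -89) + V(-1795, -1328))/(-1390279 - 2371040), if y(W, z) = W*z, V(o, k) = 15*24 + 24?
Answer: -39188/3761319 ≈ -0.010419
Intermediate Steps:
V(o, k) = 384 (V(o, k) = 360 + 24 = 384)
(y(-436, -89) + V(-1795, -1328))/(-1390279 - 2371040) = (-436*(-89) + 384)/(-1390279 - 2371040) = (38804 + 384)/(-3761319) = 39188*(-1/3761319) = -39188/3761319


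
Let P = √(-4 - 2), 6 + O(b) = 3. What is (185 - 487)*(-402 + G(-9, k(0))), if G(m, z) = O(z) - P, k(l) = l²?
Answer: 122310 + 302*I*√6 ≈ 1.2231e+5 + 739.75*I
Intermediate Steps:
O(b) = -3 (O(b) = -6 + 3 = -3)
P = I*√6 (P = √(-6) = I*√6 ≈ 2.4495*I)
G(m, z) = -3 - I*√6
(185 - 487)*(-402 + G(-9, k(0))) = (185 - 487)*(-402 + (-3 - I*√6)) = -302*(-405 - I*√6) = 122310 + 302*I*√6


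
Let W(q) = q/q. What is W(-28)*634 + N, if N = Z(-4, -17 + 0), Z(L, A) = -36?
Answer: 598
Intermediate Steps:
N = -36
W(q) = 1
W(-28)*634 + N = 1*634 - 36 = 634 - 36 = 598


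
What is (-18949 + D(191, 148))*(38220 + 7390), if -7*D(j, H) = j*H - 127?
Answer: -7333358240/7 ≈ -1.0476e+9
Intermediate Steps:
D(j, H) = 127/7 - H*j/7 (D(j, H) = -(j*H - 127)/7 = -(H*j - 127)/7 = -(-127 + H*j)/7 = 127/7 - H*j/7)
(-18949 + D(191, 148))*(38220 + 7390) = (-18949 + (127/7 - ⅐*148*191))*(38220 + 7390) = (-18949 + (127/7 - 28268/7))*45610 = (-18949 - 28141/7)*45610 = -160784/7*45610 = -7333358240/7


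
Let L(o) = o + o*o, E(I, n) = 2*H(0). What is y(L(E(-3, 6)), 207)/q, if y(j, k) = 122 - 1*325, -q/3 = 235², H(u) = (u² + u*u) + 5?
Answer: 203/165675 ≈ 0.0012253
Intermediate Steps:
H(u) = 5 + 2*u² (H(u) = (u² + u²) + 5 = 2*u² + 5 = 5 + 2*u²)
q = -165675 (q = -3*235² = -3*55225 = -165675)
E(I, n) = 10 (E(I, n) = 2*(5 + 2*0²) = 2*(5 + 2*0) = 2*(5 + 0) = 2*5 = 10)
L(o) = o + o²
y(j, k) = -203 (y(j, k) = 122 - 325 = -203)
y(L(E(-3, 6)), 207)/q = -203/(-165675) = -203*(-1/165675) = 203/165675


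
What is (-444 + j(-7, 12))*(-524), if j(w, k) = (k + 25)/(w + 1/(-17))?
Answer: 7062079/30 ≈ 2.3540e+5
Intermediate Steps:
j(w, k) = (25 + k)/(-1/17 + w) (j(w, k) = (25 + k)/(w - 1/17) = (25 + k)/(-1/17 + w))
(-444 + j(-7, 12))*(-524) = (-444 + 17*(25 + 12)/(-1 + 17*(-7)))*(-524) = (-444 + 17*37/(-1 - 119))*(-524) = (-444 + 17*37/(-120))*(-524) = (-444 + 17*(-1/120)*37)*(-524) = (-444 - 629/120)*(-524) = -53909/120*(-524) = 7062079/30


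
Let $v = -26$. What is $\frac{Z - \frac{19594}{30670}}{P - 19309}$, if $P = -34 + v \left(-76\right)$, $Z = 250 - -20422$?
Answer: $- \frac{316995323}{266322945} \approx -1.1903$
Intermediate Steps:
$Z = 20672$ ($Z = 250 + 20422 = 20672$)
$P = 1942$ ($P = -34 - -1976 = -34 + 1976 = 1942$)
$\frac{Z - \frac{19594}{30670}}{P - 19309} = \frac{20672 - \frac{19594}{30670}}{1942 - 19309} = \frac{20672 - \frac{9797}{15335}}{-17367} = \left(20672 - \frac{9797}{15335}\right) \left(- \frac{1}{17367}\right) = \frac{316995323}{15335} \left(- \frac{1}{17367}\right) = - \frac{316995323}{266322945}$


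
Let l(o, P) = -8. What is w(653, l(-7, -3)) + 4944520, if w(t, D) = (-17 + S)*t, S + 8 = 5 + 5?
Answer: 4934725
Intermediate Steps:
S = 2 (S = -8 + (5 + 5) = -8 + 10 = 2)
w(t, D) = -15*t (w(t, D) = (-17 + 2)*t = -15*t)
w(653, l(-7, -3)) + 4944520 = -15*653 + 4944520 = -9795 + 4944520 = 4934725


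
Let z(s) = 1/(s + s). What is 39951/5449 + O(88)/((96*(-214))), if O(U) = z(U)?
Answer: 144452583095/19702189056 ≈ 7.3318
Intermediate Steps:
z(s) = 1/(2*s)
O(U) = 1/(2*U)
39951/5449 + O(88)/((96*(-214))) = 39951/5449 + ((½)/88)/((96*(-214))) = 39951*(1/5449) + ((½)*(1/88))/(-20544) = 39951/5449 + (1/176)*(-1/20544) = 39951/5449 - 1/3615744 = 144452583095/19702189056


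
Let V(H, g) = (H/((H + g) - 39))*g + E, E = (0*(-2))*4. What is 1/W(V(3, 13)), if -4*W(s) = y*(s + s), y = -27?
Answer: -46/1053 ≈ -0.043685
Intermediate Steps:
E = 0 (E = 0*4 = 0)
V(H, g) = H*g/(-39 + H + g) (V(H, g) = (H/((H + g) - 39))*g + 0 = (H/(-39 + H + g))*g + 0 = H*g/(-39 + H + g) + 0 = H*g/(-39 + H + g))
W(s) = 27*s/2 (W(s) = -(-27)*(s + s)/4 = -(-27)*2*s/4 = -(-27)*s/2 = 27*s/2)
1/W(V(3, 13)) = 1/(27*(3*13/(-39 + 3 + 13))/2) = 1/(27*(3*13/(-23))/2) = 1/(27*(3*13*(-1/23))/2) = 1/((27/2)*(-39/23)) = 1/(-1053/46) = -46/1053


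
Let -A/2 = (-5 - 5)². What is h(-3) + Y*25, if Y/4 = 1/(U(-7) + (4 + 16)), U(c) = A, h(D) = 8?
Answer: 67/9 ≈ 7.4444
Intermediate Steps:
A = -200 (A = -2*(-5 - 5)² = -2*(-10)² = -2*100 = -200)
U(c) = -200
Y = -1/45 (Y = 4/(-200 + (4 + 16)) = 4/(-200 + 20) = 4/(-180) = 4*(-1/180) = -1/45 ≈ -0.022222)
h(-3) + Y*25 = 8 - 1/45*25 = 8 - 5/9 = 67/9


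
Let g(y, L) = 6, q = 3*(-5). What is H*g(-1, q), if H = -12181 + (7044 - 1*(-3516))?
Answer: -9726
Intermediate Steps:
q = -15
H = -1621 (H = -12181 + (7044 + 3516) = -12181 + 10560 = -1621)
H*g(-1, q) = -1621*6 = -9726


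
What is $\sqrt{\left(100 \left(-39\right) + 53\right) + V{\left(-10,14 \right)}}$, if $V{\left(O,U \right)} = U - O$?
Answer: $i \sqrt{3823} \approx 61.83 i$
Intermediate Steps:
$\sqrt{\left(100 \left(-39\right) + 53\right) + V{\left(-10,14 \right)}} = \sqrt{\left(100 \left(-39\right) + 53\right) + \left(14 - -10\right)} = \sqrt{\left(-3900 + 53\right) + \left(14 + 10\right)} = \sqrt{-3847 + 24} = \sqrt{-3823} = i \sqrt{3823}$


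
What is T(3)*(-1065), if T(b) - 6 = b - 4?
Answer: -5325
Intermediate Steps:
T(b) = 2 + b (T(b) = 6 + (b - 4) = 6 + (-4 + b) = 2 + b)
T(3)*(-1065) = (2 + 3)*(-1065) = 5*(-1065) = -5325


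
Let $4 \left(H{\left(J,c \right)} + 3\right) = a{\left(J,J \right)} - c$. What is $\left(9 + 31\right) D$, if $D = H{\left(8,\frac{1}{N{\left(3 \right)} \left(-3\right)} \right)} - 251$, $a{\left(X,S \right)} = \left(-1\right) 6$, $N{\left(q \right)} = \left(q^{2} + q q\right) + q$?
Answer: $- \frac{643850}{63} \approx -10220.0$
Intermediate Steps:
$N{\left(q \right)} = q + 2 q^{2}$ ($N{\left(q \right)} = \left(q^{2} + q^{2}\right) + q = 2 q^{2} + q = q + 2 q^{2}$)
$a{\left(X,S \right)} = -6$
$H{\left(J,c \right)} = - \frac{9}{2} - \frac{c}{4}$ ($H{\left(J,c \right)} = -3 + \frac{-6 - c}{4} = -3 - \left(\frac{3}{2} + \frac{c}{4}\right) = - \frac{9}{2} - \frac{c}{4}$)
$D = - \frac{64385}{252}$ ($D = \left(- \frac{9}{2} - \frac{1}{4 \cdot 3 \left(1 + 2 \cdot 3\right) \left(-3\right)}\right) - 251 = \left(- \frac{9}{2} - \frac{1}{4 \cdot 3 \left(1 + 6\right) \left(-3\right)}\right) - 251 = \left(- \frac{9}{2} - \frac{1}{4 \cdot 3 \cdot 7 \left(-3\right)}\right) - 251 = \left(- \frac{9}{2} - \frac{1}{4 \cdot 21 \left(-3\right)}\right) - 251 = \left(- \frac{9}{2} - \frac{1}{4 \left(-63\right)}\right) - 251 = \left(- \frac{9}{2} - - \frac{1}{252}\right) - 251 = \left(- \frac{9}{2} + \frac{1}{252}\right) - 251 = - \frac{1133}{252} - 251 = - \frac{64385}{252} \approx -255.5$)
$\left(9 + 31\right) D = \left(9 + 31\right) \left(- \frac{64385}{252}\right) = 40 \left(- \frac{64385}{252}\right) = - \frac{643850}{63}$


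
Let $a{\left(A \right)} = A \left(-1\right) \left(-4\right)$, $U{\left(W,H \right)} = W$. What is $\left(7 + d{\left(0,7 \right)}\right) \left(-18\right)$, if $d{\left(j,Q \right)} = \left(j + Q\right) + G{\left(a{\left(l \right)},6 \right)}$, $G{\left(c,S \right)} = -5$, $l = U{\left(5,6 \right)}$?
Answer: $-162$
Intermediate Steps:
$l = 5$
$a{\left(A \right)} = 4 A$ ($a{\left(A \right)} = - A \left(-4\right) = 4 A$)
$d{\left(j,Q \right)} = -5 + Q + j$ ($d{\left(j,Q \right)} = \left(j + Q\right) - 5 = \left(Q + j\right) - 5 = -5 + Q + j$)
$\left(7 + d{\left(0,7 \right)}\right) \left(-18\right) = \left(7 + \left(-5 + 7 + 0\right)\right) \left(-18\right) = \left(7 + 2\right) \left(-18\right) = 9 \left(-18\right) = -162$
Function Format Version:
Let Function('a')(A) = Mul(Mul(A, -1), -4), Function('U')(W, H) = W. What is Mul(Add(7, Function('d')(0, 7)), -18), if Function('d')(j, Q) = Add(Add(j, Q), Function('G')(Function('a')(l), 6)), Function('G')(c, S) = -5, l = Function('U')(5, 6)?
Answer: -162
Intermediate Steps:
l = 5
Function('a')(A) = Mul(4, A) (Function('a')(A) = Mul(Mul(-1, A), -4) = Mul(4, A))
Function('d')(j, Q) = Add(-5, Q, j) (Function('d')(j, Q) = Add(Add(j, Q), -5) = Add(Add(Q, j), -5) = Add(-5, Q, j))
Mul(Add(7, Function('d')(0, 7)), -18) = Mul(Add(7, Add(-5, 7, 0)), -18) = Mul(Add(7, 2), -18) = Mul(9, -18) = -162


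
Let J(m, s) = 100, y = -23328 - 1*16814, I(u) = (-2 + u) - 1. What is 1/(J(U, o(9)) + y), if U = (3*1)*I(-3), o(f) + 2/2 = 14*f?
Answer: -1/40042 ≈ -2.4974e-5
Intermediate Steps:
I(u) = -3 + u
y = -40142 (y = -23328 - 16814 = -40142)
o(f) = -1 + 14*f
U = -18 (U = (3*1)*(-3 - 3) = 3*(-6) = -18)
1/(J(U, o(9)) + y) = 1/(100 - 40142) = 1/(-40042) = -1/40042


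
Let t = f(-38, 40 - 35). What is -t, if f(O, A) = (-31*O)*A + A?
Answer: -5895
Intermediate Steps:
f(O, A) = A - 31*A*O (f(O, A) = -31*A*O + A = A - 31*A*O)
t = 5895 (t = (40 - 35)*(1 - 31*(-38)) = 5*(1 + 1178) = 5*1179 = 5895)
-t = -1*5895 = -5895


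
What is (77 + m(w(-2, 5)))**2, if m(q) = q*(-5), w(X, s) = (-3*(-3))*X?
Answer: 27889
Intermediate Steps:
w(X, s) = 9*X
m(q) = -5*q
(77 + m(w(-2, 5)))**2 = (77 - 45*(-2))**2 = (77 - 5*(-18))**2 = (77 + 90)**2 = 167**2 = 27889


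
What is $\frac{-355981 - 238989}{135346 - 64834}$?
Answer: $- \frac{297485}{35256} \approx -8.4379$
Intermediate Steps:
$\frac{-355981 - 238989}{135346 - 64834} = - \frac{594970}{70512} = \left(-594970\right) \frac{1}{70512} = - \frac{297485}{35256}$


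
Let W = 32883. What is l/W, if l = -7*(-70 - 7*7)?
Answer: 833/32883 ≈ 0.025332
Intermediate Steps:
l = 833 (l = -7*(-70 - 49) = -7*(-119) = 833)
l/W = 833/32883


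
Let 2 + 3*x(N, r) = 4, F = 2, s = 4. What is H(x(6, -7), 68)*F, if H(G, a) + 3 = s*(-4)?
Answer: -38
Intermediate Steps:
x(N, r) = ⅔ (x(N, r) = -⅔ + (⅓)*4 = -⅔ + 4/3 = ⅔)
H(G, a) = -19 (H(G, a) = -3 + 4*(-4) = -3 - 16 = -19)
H(x(6, -7), 68)*F = -19*2 = -38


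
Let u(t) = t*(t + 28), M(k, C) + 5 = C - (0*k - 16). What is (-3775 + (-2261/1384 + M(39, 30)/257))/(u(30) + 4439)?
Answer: -1343246533/2197796152 ≈ -0.61118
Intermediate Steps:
M(k, C) = 11 + C (M(k, C) = -5 + (C - (0*k - 16)) = -5 + (C - (0 - 16)) = -5 + (C - 1*(-16)) = -5 + (C + 16) = -5 + (16 + C) = 11 + C)
u(t) = t*(28 + t)
(-3775 + (-2261/1384 + M(39, 30)/257))/(u(30) + 4439) = (-3775 + (-2261/1384 + (11 + 30)/257))/(30*(28 + 30) + 4439) = (-3775 + (-2261*1/1384 + 41*(1/257)))/(30*58 + 4439) = (-3775 + (-2261/1384 + 41/257))/(1740 + 4439) = (-3775 - 524333/355688)/6179 = -1343246533/355688*1/6179 = -1343246533/2197796152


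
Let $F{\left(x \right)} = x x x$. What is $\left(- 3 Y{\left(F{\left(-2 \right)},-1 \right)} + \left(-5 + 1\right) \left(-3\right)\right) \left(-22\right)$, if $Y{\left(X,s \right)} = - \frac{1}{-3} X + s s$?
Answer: $-374$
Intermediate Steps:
$F{\left(x \right)} = x^{3}$ ($F{\left(x \right)} = x^{2} x = x^{3}$)
$Y{\left(X,s \right)} = s^{2} + \frac{X}{3}$ ($Y{\left(X,s \right)} = \left(-1\right) \left(- \frac{1}{3}\right) X + s^{2} = \frac{X}{3} + s^{2} = s^{2} + \frac{X}{3}$)
$\left(- 3 Y{\left(F{\left(-2 \right)},-1 \right)} + \left(-5 + 1\right) \left(-3\right)\right) \left(-22\right) = \left(- 3 \left(\left(-1\right)^{2} + \frac{\left(-2\right)^{3}}{3}\right) + \left(-5 + 1\right) \left(-3\right)\right) \left(-22\right) = \left(- 3 \left(1 + \frac{1}{3} \left(-8\right)\right) - -12\right) \left(-22\right) = \left(- 3 \left(1 - \frac{8}{3}\right) + 12\right) \left(-22\right) = \left(\left(-3\right) \left(- \frac{5}{3}\right) + 12\right) \left(-22\right) = \left(5 + 12\right) \left(-22\right) = 17 \left(-22\right) = -374$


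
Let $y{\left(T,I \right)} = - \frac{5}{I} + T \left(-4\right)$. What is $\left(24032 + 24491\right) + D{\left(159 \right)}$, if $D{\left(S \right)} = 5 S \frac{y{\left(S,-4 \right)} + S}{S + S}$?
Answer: $\frac{378669}{8} \approx 47334.0$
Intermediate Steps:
$y{\left(T,I \right)} = - \frac{5}{I} - 4 T$
$D{\left(S \right)} = \frac{25}{8} - \frac{15 S}{2}$ ($D{\left(S \right)} = 5 S \frac{\left(- \frac{5}{-4} - 4 S\right) + S}{S + S} = 5 S \frac{\left(\left(-5\right) \left(- \frac{1}{4}\right) - 4 S\right) + S}{2 S} = 5 S \left(\left(\frac{5}{4} - 4 S\right) + S\right) \frac{1}{2 S} = 5 S \left(\frac{5}{4} - 3 S\right) \frac{1}{2 S} = 5 S \frac{\frac{5}{4} - 3 S}{2 S} = \frac{25}{8} - \frac{15 S}{2}$)
$\left(24032 + 24491\right) + D{\left(159 \right)} = \left(24032 + 24491\right) + \left(\frac{25}{8} - \frac{2385}{2}\right) = 48523 + \left(\frac{25}{8} - \frac{2385}{2}\right) = 48523 - \frac{9515}{8} = \frac{378669}{8}$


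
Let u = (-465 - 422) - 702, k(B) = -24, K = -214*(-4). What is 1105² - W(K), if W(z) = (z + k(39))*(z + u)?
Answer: 1830881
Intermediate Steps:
K = 856
u = -1589 (u = -887 - 702 = -1589)
W(z) = (-1589 + z)*(-24 + z) (W(z) = (z - 24)*(z - 1589) = (-24 + z)*(-1589 + z) = (-1589 + z)*(-24 + z))
1105² - W(K) = 1105² - (38136 + 856² - 1613*856) = 1221025 - (38136 + 732736 - 1380728) = 1221025 - 1*(-609856) = 1221025 + 609856 = 1830881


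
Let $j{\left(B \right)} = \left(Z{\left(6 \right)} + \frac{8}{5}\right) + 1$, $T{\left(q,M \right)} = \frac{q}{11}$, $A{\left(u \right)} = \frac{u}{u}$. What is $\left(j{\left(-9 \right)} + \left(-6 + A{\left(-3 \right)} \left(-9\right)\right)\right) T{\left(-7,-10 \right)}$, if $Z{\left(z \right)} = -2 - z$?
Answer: $\frac{714}{55} \approx 12.982$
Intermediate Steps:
$A{\left(u \right)} = 1$
$T{\left(q,M \right)} = \frac{q}{11}$ ($T{\left(q,M \right)} = q \frac{1}{11} = \frac{q}{11}$)
$j{\left(B \right)} = - \frac{27}{5}$ ($j{\left(B \right)} = \left(\left(-2 - 6\right) + \frac{8}{5}\right) + 1 = \left(\left(-2 - 6\right) + 8 \cdot \frac{1}{5}\right) + 1 = \left(-8 + \frac{8}{5}\right) + 1 = - \frac{32}{5} + 1 = - \frac{27}{5}$)
$\left(j{\left(-9 \right)} + \left(-6 + A{\left(-3 \right)} \left(-9\right)\right)\right) T{\left(-7,-10 \right)} = \left(- \frac{27}{5} + \left(-6 + 1 \left(-9\right)\right)\right) \frac{1}{11} \left(-7\right) = \left(- \frac{27}{5} - 15\right) \left(- \frac{7}{11}\right) = \left(- \frac{102}{5}\right) \left(- \frac{7}{11}\right) = \frac{714}{55}$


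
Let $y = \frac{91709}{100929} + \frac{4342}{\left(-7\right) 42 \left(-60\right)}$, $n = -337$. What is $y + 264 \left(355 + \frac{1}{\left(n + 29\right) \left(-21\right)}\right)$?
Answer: $\frac{27810008462093}{296731260} \approx 93721.0$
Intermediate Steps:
$y = \frac{342663413}{296731260}$ ($y = 91709 \cdot \frac{1}{100929} + \frac{4342}{\left(-294\right) \left(-60\right)} = \frac{91709}{100929} + \frac{4342}{17640} = \frac{91709}{100929} + 4342 \cdot \frac{1}{17640} = \frac{91709}{100929} + \frac{2171}{8820} = \frac{342663413}{296731260} \approx 1.1548$)
$y + 264 \left(355 + \frac{1}{\left(n + 29\right) \left(-21\right)}\right) = \frac{342663413}{296731260} + 264 \left(355 + \frac{1}{\left(-337 + 29\right) \left(-21\right)}\right) = \frac{342663413}{296731260} + 264 \left(355 + \frac{1}{-308} \left(- \frac{1}{21}\right)\right) = \frac{342663413}{296731260} + 264 \left(355 - - \frac{1}{6468}\right) = \frac{342663413}{296731260} + 264 \left(355 + \frac{1}{6468}\right) = \frac{342663413}{296731260} + 264 \cdot \frac{2296141}{6468} = \frac{342663413}{296731260} + \frac{4592282}{49} = \frac{27810008462093}{296731260}$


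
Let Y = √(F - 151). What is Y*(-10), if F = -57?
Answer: -40*I*√13 ≈ -144.22*I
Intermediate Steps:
Y = 4*I*√13 (Y = √(-57 - 151) = √(-208) = 4*I*√13 ≈ 14.422*I)
Y*(-10) = (4*I*√13)*(-10) = -40*I*√13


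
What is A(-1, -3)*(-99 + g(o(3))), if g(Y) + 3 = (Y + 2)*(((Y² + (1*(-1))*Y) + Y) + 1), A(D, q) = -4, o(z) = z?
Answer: 208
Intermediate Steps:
g(Y) = -3 + (1 + Y²)*(2 + Y) (g(Y) = -3 + (Y + 2)*(((Y² + (1*(-1))*Y) + Y) + 1) = -3 + (2 + Y)*(((Y² - Y) + Y) + 1) = -3 + (2 + Y)*(Y² + 1) = -3 + (2 + Y)*(1 + Y²) = -3 + (1 + Y²)*(2 + Y))
A(-1, -3)*(-99 + g(o(3))) = -4*(-99 + (-1 + 3 + 3³ + 2*3²)) = -4*(-99 + (-1 + 3 + 27 + 2*9)) = -4*(-99 + (-1 + 3 + 27 + 18)) = -4*(-99 + 47) = -4*(-52) = 208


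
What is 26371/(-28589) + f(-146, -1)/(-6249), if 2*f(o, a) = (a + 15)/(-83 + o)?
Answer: -37737254668/40911459369 ≈ -0.92241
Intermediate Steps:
f(o, a) = (15 + a)/(2*(-83 + o)) (f(o, a) = ((a + 15)/(-83 + o))/2 = ((15 + a)/(-83 + o))/2 = (15 + a)/(2*(-83 + o)))
26371/(-28589) + f(-146, -1)/(-6249) = 26371/(-28589) + ((15 - 1)/(2*(-83 - 146)))/(-6249) = 26371*(-1/28589) + ((½)*14/(-229))*(-1/6249) = -26371/28589 + ((½)*(-1/229)*14)*(-1/6249) = -26371/28589 - 7/229*(-1/6249) = -26371/28589 + 7/1431021 = -37737254668/40911459369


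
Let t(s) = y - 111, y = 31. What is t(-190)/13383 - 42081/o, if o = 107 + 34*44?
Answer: -563298263/21452949 ≈ -26.257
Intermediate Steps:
t(s) = -80 (t(s) = 31 - 111 = -80)
o = 1603 (o = 107 + 1496 = 1603)
t(-190)/13383 - 42081/o = -80/13383 - 42081/1603 = -563298263/21452949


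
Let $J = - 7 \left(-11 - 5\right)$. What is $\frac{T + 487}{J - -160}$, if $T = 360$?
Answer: $\frac{847}{272} \approx 3.114$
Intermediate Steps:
$J = 112$ ($J = \left(-7\right) \left(-16\right) = 112$)
$\frac{T + 487}{J - -160} = \frac{360 + 487}{112 - -160} = \frac{847}{112 + 160} = \frac{847}{272}$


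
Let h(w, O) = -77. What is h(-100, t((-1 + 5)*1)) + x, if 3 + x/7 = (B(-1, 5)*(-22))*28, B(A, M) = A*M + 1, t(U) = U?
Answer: 17150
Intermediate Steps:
B(A, M) = 1 + A*M
x = 17227 (x = -21 + 7*(((1 - 1*5)*(-22))*28) = -21 + 7*(((1 - 5)*(-22))*28) = -21 + 7*(-4*(-22)*28) = -21 + 7*(88*28) = -21 + 7*2464 = -21 + 17248 = 17227)
h(-100, t((-1 + 5)*1)) + x = -77 + 17227 = 17150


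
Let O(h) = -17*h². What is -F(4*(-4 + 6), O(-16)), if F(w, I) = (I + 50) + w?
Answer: 4294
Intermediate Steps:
F(w, I) = 50 + I + w (F(w, I) = (50 + I) + w = 50 + I + w)
-F(4*(-4 + 6), O(-16)) = -(50 - 17*(-16)² + 4*(-4 + 6)) = -(50 - 17*256 + 4*2) = -(50 - 4352 + 8) = -1*(-4294) = 4294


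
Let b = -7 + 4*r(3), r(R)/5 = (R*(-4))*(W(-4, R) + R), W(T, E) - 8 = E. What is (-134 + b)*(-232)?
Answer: 812232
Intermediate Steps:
W(T, E) = 8 + E
r(R) = -20*R*(8 + 2*R) (r(R) = 5*((R*(-4))*((8 + R) + R)) = 5*((-4*R)*(8 + 2*R)) = 5*(-4*R*(8 + 2*R)) = -20*R*(8 + 2*R))
b = -3367 (b = -7 + 4*(-40*3*(4 + 3)) = -7 + 4*(-40*3*7) = -7 + 4*(-840) = -7 - 3360 = -3367)
(-134 + b)*(-232) = (-134 - 3367)*(-232) = -3501*(-232) = 812232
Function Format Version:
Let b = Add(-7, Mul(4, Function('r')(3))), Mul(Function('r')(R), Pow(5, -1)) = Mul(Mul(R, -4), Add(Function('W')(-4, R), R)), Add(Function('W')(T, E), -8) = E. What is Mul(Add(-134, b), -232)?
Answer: 812232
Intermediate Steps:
Function('W')(T, E) = Add(8, E)
Function('r')(R) = Mul(-20, R, Add(8, Mul(2, R))) (Function('r')(R) = Mul(5, Mul(Mul(R, -4), Add(Add(8, R), R))) = Mul(5, Mul(Mul(-4, R), Add(8, Mul(2, R)))) = Mul(5, Mul(-4, R, Add(8, Mul(2, R)))) = Mul(-20, R, Add(8, Mul(2, R))))
b = -3367 (b = Add(-7, Mul(4, Mul(-40, 3, Add(4, 3)))) = Add(-7, Mul(4, Mul(-40, 3, 7))) = Add(-7, Mul(4, -840)) = Add(-7, -3360) = -3367)
Mul(Add(-134, b), -232) = Mul(Add(-134, -3367), -232) = Mul(-3501, -232) = 812232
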